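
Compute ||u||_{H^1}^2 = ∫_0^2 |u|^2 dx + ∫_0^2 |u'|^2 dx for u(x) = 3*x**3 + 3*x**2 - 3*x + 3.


||u||_{H^1}^2 = 42048/35

The H^1 norm (squared) on an interval (0, L) is
  ||u||_{H^1}^2 = ∫_0^L u(x)^2 dx + ∫_0^L u'(x)^2 dx.
Compute u'(x) = 9*x**2 + 6*x - 3.
Then u(x)^2 = 9*x**6 + 18*x**5 - 9*x**4 + 27*x**2 - 18*x + 9 and u'(x)^2 = 81*x**4 + 108*x**3 - 18*x**2 - 36*x + 9.
Integrate each monomial from 0 to 2 using ∫_0^2 c·x^n dx = c·2^(n+1)/(n+1):
  ∫_0^2 u(x)^2 dx = ∫_0^2 (9*x^6 + 18*x^5 - 9*x^4 + 27*x^2 - 18*x + 9) dx. Term by term:
    ∫_0^2 9*x^6 dx = 1152/7;  ∫_0^2 18*x^5 dx = 192;  ∫_0^2 -9*x^4 dx = -288/5;
    ∫_0^2 27*x^2 dx = 72;  ∫_0^2 -18*x dx = -36;  ∫_0^2 9 dx = 18.
  Sum: 1152/7 + 192 − 288/5 + 72 − 36 + 18 = 12354/35.
  ∫_0^2 u'(x)^2 dx = ∫_0^2 (81*x^4 + 108*x^3 - 18*x^2 - 36*x + 9) dx. Term by term:
    ∫_0^2 81*x^4 dx = 2592/5;  ∫_0^2 108*x^3 dx = 432;  ∫_0^2 -18*x^2 dx = -48;
    ∫_0^2 -36*x dx = -72;  ∫_0^2 9 dx = 18.
  Sum: 2592/5 + 432 − 48 − 72 + 18 = 4242/5.
Adding: ||u||_{H^1}^2 = 12354/35 + 4242/5 = 42048/35.


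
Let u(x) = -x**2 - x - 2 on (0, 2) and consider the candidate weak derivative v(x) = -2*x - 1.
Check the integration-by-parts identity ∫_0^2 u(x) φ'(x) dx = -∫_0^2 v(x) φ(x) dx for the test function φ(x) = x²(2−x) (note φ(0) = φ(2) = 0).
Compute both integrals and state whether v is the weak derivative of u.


LHS = 68/15, RHS = 68/15. Yes, v = u' weakly.

u(x) = -x**2 - x - 2, classical derivative u'(x) = -2*x - 1.
φ(x) = x²(2−x), so φ'(x) = x*(4 - 3*x).
Note φ(0) = φ(2) = 0, so the boundary term u·φ vanishes.
LHS = ∫_0^2 u(x) φ'(x) dx = ∫_0^2 (3*x^4 - x^3 + 2*x^2 - 8*x) dx. Term by term:
  ∫_0^2 3*x^4 dx = 96/5;  ∫_0^2 -x^3 dx = -4;  ∫_0^2 2*x^2 dx = 16/3;
  ∫_0^2 -8*x dx = -16.
Sum: 96/5 − 4 + 16/3 − 16 = 68/15.
So LHS = 68/15.
∫_0^2 v(x) φ(x) dx = ∫_0^2 (2*x^4 - 3*x^3 - 2*x^2) dx. Term by term:
  ∫_0^2 2*x^4 dx = 64/5;  ∫_0^2 -3*x^3 dx = -12;  ∫_0^2 -2*x^2 dx = -16/3.
Sum: 64/5 − 12 − 16/3 = -68/15.
So RHS = -∫_0^2 v(x) φ(x) dx = 68/15.
LHS = RHS, so the identity holds for this test φ.
Moreover u is smooth here and v(x) = u'(x) = -2*x - 1 pointwise, so the identity holds for every test function. Hence v is the weak derivative of u.


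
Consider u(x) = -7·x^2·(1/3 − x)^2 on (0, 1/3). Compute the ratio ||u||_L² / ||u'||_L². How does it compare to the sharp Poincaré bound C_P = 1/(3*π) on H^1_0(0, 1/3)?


||u||_L² / ||u'||_L² = sqrt(3)/18 < C_P = 1/(3*π).

u(x) = -7·x^2·(1/3 − x)^2, so u'(x) = 14*x*(-18*x^2 + 9*x - 1)/9.
u(x) = -7·x^2·(1/3 − x)^2 vanishes at x = 0 and x = 1/3, so u ∈ H^1_0(0, 1/3). Differentiate via the product rule and integrate the resulting polynomials term by term.
  ∫_0^1/3 u² dx = ∫_0^1/3 (49*x^8 - 196*x^7/3 + 98*x^6/3 - 196*x^5/27 + 49*x^4/81) dx. Term by term:
    ∫_0^1/3 49*x^8 dx = 49/177147;  ∫_0^1/3 -196*x^7/3 dx = -49/39366;  ∫_0^1/3 98*x^6/3 dx = 14/6561;
    ∫_0^1/3 -196*x^5/27 dx = -98/59049;  ∫_0^1/3 49*x^4/81 dx = 49/98415.
  Sum: 49/177147 − 49/39366 + 14/6561 − 98/59049 + 49/98415 = 7/1771470.
  ∫_0^1/3 (u')² dx = ∫_0^1/3 (784*x^6 - 784*x^5 + 2548*x^4/9 - 392*x^3/9 + 196*x^2/81) dx. Term by term:
    ∫_0^1/3 784*x^6 dx = 112/2187;  ∫_0^1/3 -784*x^5 dx = -392/2187;  ∫_0^1/3 2548*x^4/9 dx = 2548/10935;
    ∫_0^1/3 -392*x^3/9 dx = -98/729;  ∫_0^1/3 196*x^2/81 dx = 196/6561.
  Sum: 112/2187 − 392/2187 + 2548/10935 − 98/729 + 196/6561 = 14/32805.
∫_0^1/3 u² dx = 7/1771470, so ||u||_L² = sqrt(210)/7290.
∫_0^1/3 (u')² dx = 14/32805, so ||u'||_L² = sqrt(70)/405.
Ratio ||u||_L² / ||u'||_L² = sqrt(3)/18.
Sharp Poincaré constant on H^1_0(0, 1/3) is C_P = L/π = 1/(3*π), achieved by sin(3*π·x).
A polynomial bump cannot attain the sharp Poincaré constant (only the first sine eigenfunction does), so the ratio is strictly less than C_P, consistent with ||u||_L² ≤ C_P ||u'||_L².


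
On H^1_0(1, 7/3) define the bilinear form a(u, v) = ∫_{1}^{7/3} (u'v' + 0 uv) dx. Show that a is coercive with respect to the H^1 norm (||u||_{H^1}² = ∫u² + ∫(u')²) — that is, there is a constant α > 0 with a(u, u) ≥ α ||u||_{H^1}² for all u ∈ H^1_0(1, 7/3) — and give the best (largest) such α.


α = 9*π^2/(16 + 9*π^2)

Coercivity of a(·,·) on H^1_0(1, 7/3) means a(u, u) ≥ α ||u||_{H^1}² for every u ∈ H^1_0.
The interval has length L = 4/3, and Poincaré/coercivity depend only on L. Here a(u, u) = ∫(u')² + (0)·∫u².
Here c = 0, so a(u,u) = ∫(u')² alone. The condition a(u,u) ≥ α||u||_{H^1}² reads (1−α)∫(u')² ≥ (α−c)∫u². Any admissible α is ≤ 1 (rapidly oscillating u have ∫u²/∫(u')² → 0), and α = 1 would force 0 ≥ (1−c)∫u², impossible since c < 1; so 1−α > 0. By the sharp Poincaré inequality on H^1_0 of an interval of length L, ∫(u')² ≥ (π/L)²∫u² with equality for the first sine mode sin(π(x−x₀)/L) (x₀ the left endpoint), so the inequality holds for all u iff (1−α)(π/L)² ≥ α − c, i.e. α ≤ ((π/L)² + c)/((π/L)² + 1) = (1 + c(L/π)²)/(1 + (L/π)²). (Direct route, valid since c ≤ 0: Poincaré gives c∫u² ≥ c(L/π)²∫(u')², so a(u,u) ≥ (1 + c(L/π)²)∫(u')², while ||u||_{H^1}² ≤ (1 + (L/π)²)∫(u')²; dividing yields the same α.) With (π/L)² = 9*π^2/16 and c = 0, the largest admissible constant is α = ((π/L)² + c)/((π/L)² + 1).
Simplifying, α = 9*π^2/(16 + 9*π^2).


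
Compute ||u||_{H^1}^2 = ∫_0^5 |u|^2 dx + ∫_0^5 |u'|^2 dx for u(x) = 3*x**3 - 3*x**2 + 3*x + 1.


||u||_{H^1}^2 = 741100/7

The H^1 norm (squared) on an interval (0, L) is
  ||u||_{H^1}^2 = ∫_0^L u(x)^2 dx + ∫_0^L u'(x)^2 dx.
Compute u'(x) = 9*x**2 - 6*x + 3.
Then u(x)^2 = 9*x**6 - 18*x**5 + 27*x**4 - 12*x**3 + 3*x**2 + 6*x + 1 and u'(x)^2 = 81*x**4 - 108*x**3 + 90*x**2 - 36*x + 9.
Integrate each monomial from 0 to 5 using ∫_0^5 c·x^n dx = c·5^(n+1)/(n+1):
  ∫_0^5 u(x)^2 dx = ∫_0^5 (9*x^6 - 18*x^5 + 27*x^4 - 12*x^3 + 3*x^2 + 6*x + 1) dx. Term by term:
    ∫_0^5 9*x^6 dx = 703125/7;  ∫_0^5 -18*x^5 dx = -46875;  ∫_0^5 27*x^4 dx = 16875;
    ∫_0^5 -12*x^3 dx = -1875;  ∫_0^5 3*x^2 dx = 125;  ∫_0^5 6*x dx = 75;
    ∫_0^5 1 dx = 5.
  Sum: 703125/7 − 46875 + 16875 − 1875 + 125 + 75 + 5 = 481435/7.
  ∫_0^5 u'(x)^2 dx = ∫_0^5 (81*x^4 - 108*x^3 + 90*x^2 - 36*x + 9) dx. Term by term:
    ∫_0^5 81*x^4 dx = 50625;  ∫_0^5 -108*x^3 dx = -16875;  ∫_0^5 90*x^2 dx = 3750;
    ∫_0^5 -36*x dx = -450;  ∫_0^5 9 dx = 45.
  Sum: 50625 − 16875 + 3750 − 450 + 45 = 37095.
Adding: ||u||_{H^1}^2 = 481435/7 + 37095 = 741100/7.


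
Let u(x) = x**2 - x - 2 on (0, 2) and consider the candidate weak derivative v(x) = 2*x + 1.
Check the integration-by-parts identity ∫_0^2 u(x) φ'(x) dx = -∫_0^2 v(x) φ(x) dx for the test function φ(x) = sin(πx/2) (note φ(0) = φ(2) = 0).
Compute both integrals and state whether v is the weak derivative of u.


LHS = -4/π, RHS = -12/π. No, v is not the weak derivative of u.

u(x) = x**2 - x - 2, classical derivative u'(x) = 2*x - 1.
φ(x) = sin(πx/2), so φ'(x) = π*cos(π*x/2)/2.
Note φ(0) = φ(2) = 0, so the boundary term u·φ vanishes.
LHS = ∫_0^2 u(x) φ'(x) dx = ∫_0^2 (π*x^2*cos(π*x/2)/2 - π*x*cos(π*x/2)/2 - π*cos(π*x/2)) dx. Term by term:
  ∫_0^2 -π*cos(π*x/2) dx = 0;  ∫_0^2 π*x^2*cos(π*x/2)/2 dx = -8/π;  ∫_0^2 -π*x*cos(π*x/2)/2 dx = 4/π.
Sum: 0 − 8/π + 4/π = -4/π.
So LHS = -4/π.
∫_0^2 v(x) φ(x) dx = ∫_0^2 (2*x*sin(π*x/2) + sin(π*x/2)) dx. Term by term:
  ∫_0^2 2*x*sin(π*x/2) dx = 8/π;  ∫_0^2 sin(π*x/2) dx = 4/π.
Sum: 8/π + 4/π = 12/π.
So RHS = -∫_0^2 v(x) φ(x) dx = -12/π.
LHS − RHS = 8/π ≠ 0, so the identity fails.
(For a valid weak derivative the identity must hold for EVERY test function, in particular this one. The failure shows v is NOT the weak derivative of u.)
Correct weak derivative would be u'(x) = 2*x - 1.


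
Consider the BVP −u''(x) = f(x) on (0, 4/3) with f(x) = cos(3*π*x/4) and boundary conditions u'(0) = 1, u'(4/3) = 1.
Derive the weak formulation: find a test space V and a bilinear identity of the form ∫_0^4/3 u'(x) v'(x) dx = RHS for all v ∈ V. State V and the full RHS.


V = H^1(0, 4/3) (v unrestricted at boundary; u is determined up to an additive constant); weak form: ∫_0^4/3 u'v' dx = ∫_0^4/3 (cos(3*π*x/4)) v dx + v(4/3) − v(0) for all v ∈ V.

Multiply both sides by a test function v and integrate from 0 to 4/3:
  ∫_0^4/3 −u''(x) v(x) dx = ∫_0^4/3 f(x) v(x) dx.
Integrate the LHS by parts once:
  ∫_0^4/3 −u'' v dx = −[u'(x) v(x)]_0^4/3 + ∫_0^4/3 u'(x) v'(x) dx.
Thus ∫_0^4/3 u'(x) v'(x) dx = ∫_0^4/3 f(x) v(x) dx + [u'(x) v(x)]_0^4/3.
Choose V so that boundary terms are either known or forced to vanish.
u has inhomogeneous Neumann u'(0) = 1, u'(4/3) = 1. [u' v]_0^4/3 = (1)·v(4/3) − (1)·v(0) = v(4/3) − v(0). Take V = H^1(0, 4/3); boundary term becomes part of RHS.
Weak formulation: find u (satisfying any essential BC) such that ∫_0^4/3 u'(x) v'(x) dx = ∫_0^4/3 f v dx + v(4/3) − v(0) for all v ∈ V (Neumann data are natural BCs: they enter the RHS as boundary terms).
Substituting f(x) = cos(3*π*x/4), the right-hand side is ∫_0^4/3 (cos(3*π*x/4)) v dx + v(4/3) − v(0).
Compatibility check (pure Neumann): taking v ≡ 1 ∈ V gives 0 = ∫_0^4/3 f dx + (1) − (1), i.e. ∫_0^4/3 f dx must equal u'(0) − u'(4/3) = 0. Indeed ∫_0^4/3 (cos(3*π*x/4)) dx = 0, so the data are compatible. The solution is then unique only up to an additive constant (fix it e.g. by requiring ∫_0^4/3 u dx = 0).


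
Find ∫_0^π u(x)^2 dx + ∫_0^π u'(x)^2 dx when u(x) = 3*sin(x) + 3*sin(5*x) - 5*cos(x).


||u||_{H^1(0,π)}^2 = 151*π

u'(x) = 5*sin(x) + 3*cos(x) + 15*cos(5*x).
Expand u² and (u')² and integrate term by term on (0, π), using: for integers n ≥ 1, ∫_0^π sin²(nx) dx = ∫_0^π cos²(nx) dx = π/2; for n ≠ n', ∫_0^π sin(nx)sin(n'x) dx = ∫_0^π cos(nx)cos(n'x) dx = 0; and by product-to-sum, ∫_0^π sin(nx)cos(n'x) dx = ½∫_0^π [sin((n+n')x) + sin((n−n')x)] dx, which is 0 when n+n' is even and 2n/(n²−n'²) when n+n' is odd (it need not vanish on (0, π)).
  u² squared terms: (-5)²·∫cos(x)² dx = 25·π/2 = 25*π/2;  (3)²·∫sin(x)² dx = 9·π/2 = 9*π/2;  (3)²·∫sin(5x)² dx = 9·π/2 = 9*π/2.
  u² cross terms: 2·(-5)·(3)·∫cos(x)·sin(x) dx = -30·(0) = 0;  2·(-5)·(3)·∫cos(x)·sin(5x) dx = -30·(0) = 0;  2·(3)·(3)·∫sin(x)·sin(5x) dx = 18·(0) = 0.
  So ∫_0^π u² dx = 25*π/2 + 9*π/2 + 9*π/2 + 0 + 0 + 0 = 43*π/2.
  (u')² squared terms: (3)²·∫cos(x)² dx = 9·π/2 = 9*π/2;  (5)²·∫sin(x)² dx = 25·π/2 = 25*π/2;  (15)²·∫cos(5x)² dx = 225·π/2 = 225*π/2.
  (u')² cross terms: 2·(3)·(5)·∫cos(x)·sin(x) dx = 30·(0) = 0;  2·(3)·(15)·∫cos(x)·cos(5x) dx = 90·(0) = 0;  2·(5)·(15)·∫sin(x)·cos(5x) dx = 150·(0) = 0.
  So ∫_0^π (u')² dx = 9*π/2 + 25*π/2 + 225*π/2 + 0 + 0 + 0 = 259*π/2.
||u||_{H^1}^2 = (43*π/2) + (259*π/2) = 151*π.


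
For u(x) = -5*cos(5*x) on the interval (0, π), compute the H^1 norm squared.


||u||_{H^1(0,π)}^2 = 325*π

u'(x) = 25*sin(5*x).
Expand u² and (u')² and integrate term by term on (0, π), using: for integers n ≥ 1, ∫_0^π sin²(nx) dx = ∫_0^π cos²(nx) dx = π/2; for n ≠ n', ∫_0^π sin(nx)sin(n'x) dx = ∫_0^π cos(nx)cos(n'x) dx = 0; and by product-to-sum, ∫_0^π sin(nx)cos(n'x) dx = ½∫_0^π [sin((n+n')x) + sin((n−n')x)] dx, which is 0 when n+n' is even and 2n/(n²−n'²) when n+n' is odd (it need not vanish on (0, π)).
  u² squared terms: (-5)²·∫cos(5x)² dx = 25·π/2 = 25*π/2.
  So ∫_0^π u² dx = 25*π/2.
  (u')² squared terms: (25)²·∫sin(5x)² dx = 625·π/2 = 625*π/2.
  So ∫_0^π (u')² dx = 625*π/2.
||u||_{H^1}^2 = (25*π/2) + (625*π/2) = 325*π.


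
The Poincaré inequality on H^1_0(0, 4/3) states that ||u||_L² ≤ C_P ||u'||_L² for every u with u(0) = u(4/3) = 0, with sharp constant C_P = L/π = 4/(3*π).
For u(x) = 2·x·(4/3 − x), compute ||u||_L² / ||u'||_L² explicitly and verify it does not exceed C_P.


||u||_L² / ||u'||_L² = 2*sqrt(10)/15 < C_P = 4/(3*π).

u(x) = 2·x·(4/3 − x), so u'(x) = 8/3 - 4*x.
u(x) = 2·x·(4/3 − x) vanishes at x = 0 and x = 4/3, so u ∈ H^1_0(0, 4/3). Differentiate via the product rule and integrate the resulting polynomials term by term.
  ∫_0^4/3 u² dx = ∫_0^4/3 (4*x^4 - 32*x^3/3 + 64*x^2/9) dx. Term by term:
    ∫_0^4/3 4*x^4 dx = 4096/1215;  ∫_0^4/3 -32*x^3/3 dx = -2048/243;  ∫_0^4/3 64*x^2/9 dx = 4096/729.
  Sum: 4096/1215 − 2048/243 + 4096/729 = 2048/3645.
  ∫_0^4/3 (u')² dx = ∫_0^4/3 (16*x^2 - 64*x/3 + 64/9) dx. Term by term:
    ∫_0^4/3 16*x^2 dx = 1024/81;  ∫_0^4/3 -64*x/3 dx = -512/27;  ∫_0^4/3 64/9 dx = 256/27.
  Sum: 1024/81 − 512/27 + 256/27 = 256/81.
∫_0^4/3 u² dx = 2048/3645, so ||u||_L² = 32*sqrt(10)/135.
∫_0^4/3 (u')² dx = 256/81, so ||u'||_L² = 16/9.
Ratio ||u||_L² / ||u'||_L² = 2*sqrt(10)/15.
Sharp Poincaré constant on H^1_0(0, 4/3) is C_P = L/π = 4/(3*π), achieved by sin(3*π/4·x).
A polynomial bump cannot attain the sharp Poincaré constant (only the first sine eigenfunction does), so the ratio is strictly less than C_P, consistent with ||u||_L² ≤ C_P ||u'||_L².


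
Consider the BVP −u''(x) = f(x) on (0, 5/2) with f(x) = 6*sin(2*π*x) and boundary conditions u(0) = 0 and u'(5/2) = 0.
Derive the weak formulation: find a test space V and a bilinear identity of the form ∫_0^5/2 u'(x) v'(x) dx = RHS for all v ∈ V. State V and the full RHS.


V = {v ∈ H^1(0, 5/2) : v(0) = 0} (test functions vanish at x = 0 where u is specified); weak form: ∫_0^5/2 u'v' dx = ∫_0^5/2 (6*sin(2*π*x)) v dx for all v ∈ V.

Multiply both sides by a test function v and integrate from 0 to 5/2:
  ∫_0^5/2 −u''(x) v(x) dx = ∫_0^5/2 f(x) v(x) dx.
Integrate the LHS by parts once:
  ∫_0^5/2 −u'' v dx = −[u'(x) v(x)]_0^5/2 + ∫_0^5/2 u'(x) v'(x) dx.
Thus ∫_0^5/2 u'(x) v'(x) dx = ∫_0^5/2 f(x) v(x) dx + [u'(x) v(x)]_0^5/2.
Choose V so that boundary terms are either known or forced to vanish.
Mixed BC: u(0) = 0 (Dirichlet) and u'(5/2) = 0 (Neumann). Define V = {v ∈ H^1(0, 5/2) : v(0) = 0}. Then [u' v]_0^5/2 = u'(5/2)·v(5/2) − u'(0)·0 = 0.
Weak formulation: find u (satisfying any essential BC) such that ∫_0^5/2 u'(x) v'(x) dx = ∫_0^5/2 f v dx for all v ∈ V (Dirichlet at 0 absorbed into V; the Neumann datum at x = 5/2 is zero, so no boundary term remains).
Substituting f(x) = 6*sin(2*π*x), the right-hand side is ∫_0^5/2 (6*sin(2*π*x)) v dx.


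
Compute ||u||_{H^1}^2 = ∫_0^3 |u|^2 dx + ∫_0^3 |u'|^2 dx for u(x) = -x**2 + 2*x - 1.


||u||_{H^1}^2 = 93/5

The H^1 norm (squared) on an interval (0, L) is
  ||u||_{H^1}^2 = ∫_0^L u(x)^2 dx + ∫_0^L u'(x)^2 dx.
Compute u'(x) = 2 - 2*x.
Then u(x)^2 = x**4 - 4*x**3 + 6*x**2 - 4*x + 1 and u'(x)^2 = 4*x**2 - 8*x + 4.
Integrate each monomial from 0 to 3 using ∫_0^3 c·x^n dx = c·3^(n+1)/(n+1):
  ∫_0^3 u(x)^2 dx = ∫_0^3 (x^4 - 4*x^3 + 6*x^2 - 4*x + 1) dx. Term by term:
    ∫_0^3 x^4 dx = 243/5;  ∫_0^3 -4*x^3 dx = -81;  ∫_0^3 6*x^2 dx = 54;
    ∫_0^3 -4*x dx = -18;  ∫_0^3 1 dx = 3.
  Sum: 243/5 − 81 + 54 − 18 + 3 = 33/5.
  ∫_0^3 u'(x)^2 dx = ∫_0^3 (4*x^2 - 8*x + 4) dx. Term by term:
    ∫_0^3 4*x^2 dx = 36;  ∫_0^3 -8*x dx = -36;  ∫_0^3 4 dx = 12.
  Sum: 36 − 36 + 12 = 12.
Adding: ||u||_{H^1}^2 = 33/5 + 12 = 93/5.


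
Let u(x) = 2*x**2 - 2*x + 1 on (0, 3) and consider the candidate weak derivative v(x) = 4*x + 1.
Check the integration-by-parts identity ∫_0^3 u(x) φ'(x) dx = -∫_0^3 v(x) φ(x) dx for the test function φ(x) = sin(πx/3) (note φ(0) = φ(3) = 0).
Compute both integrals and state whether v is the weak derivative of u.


LHS = -24/π, RHS = -42/π. No, v is not the weak derivative of u.

u(x) = 2*x**2 - 2*x + 1, classical derivative u'(x) = 4*x - 2.
φ(x) = sin(πx/3), so φ'(x) = π*cos(π*x/3)/3.
Note φ(0) = φ(3) = 0, so the boundary term u·φ vanishes.
LHS = ∫_0^3 u(x) φ'(x) dx = ∫_0^3 (2*π*x^2*cos(π*x/3)/3 - 2*π*x*cos(π*x/3)/3 + π*cos(π*x/3)/3) dx. Term by term:
  ∫_0^3 π*cos(π*x/3)/3 dx = 0;  ∫_0^3 -2*π*x*cos(π*x/3)/3 dx = 12/π;  ∫_0^3 2*π*x^2*cos(π*x/3)/3 dx = -36/π.
Sum: 0 + 12/π − 36/π = -24/π.
So LHS = -24/π.
∫_0^3 v(x) φ(x) dx = ∫_0^3 (4*x*sin(π*x/3) + sin(π*x/3)) dx. Term by term:
  ∫_0^3 4*x*sin(π*x/3) dx = 36/π;  ∫_0^3 sin(π*x/3) dx = 6/π.
Sum: 36/π + 6/π = 42/π.
So RHS = -∫_0^3 v(x) φ(x) dx = -42/π.
LHS − RHS = 18/π ≠ 0, so the identity fails.
(For a valid weak derivative the identity must hold for EVERY test function, in particular this one. The failure shows v is NOT the weak derivative of u.)
Correct weak derivative would be u'(x) = 4*x - 2.


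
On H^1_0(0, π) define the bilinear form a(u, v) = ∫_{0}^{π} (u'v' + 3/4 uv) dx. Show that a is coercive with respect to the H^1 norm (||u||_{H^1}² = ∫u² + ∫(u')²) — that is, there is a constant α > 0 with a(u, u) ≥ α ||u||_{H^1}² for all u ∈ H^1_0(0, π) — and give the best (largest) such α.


α = 7/8

Coercivity of a(·,·) on H^1_0(0, π) means a(u, u) ≥ α ||u||_{H^1}² for every u ∈ H^1_0.
The interval has length L = π, and Poincaré/coercivity depend only on L. Here a(u, u) = ∫(u')² + (3/4)·∫u².
Here 0 < c = 3/4 < 1. The condition a(u,u) ≥ α||u||_{H^1}² reads (1−α)∫(u')² ≥ (α−c)∫u². Any admissible α is ≤ 1 (rapidly oscillating u have ∫u²/∫(u')² → 0), and α = 1 would force 0 ≥ (1−c)∫u², impossible since c < 1; so 1−α > 0. By the sharp Poincaré inequality on H^1_0 of an interval of length L, ∫(u')² ≥ (π/L)²∫u² with equality for the first sine mode sin(π(x−x₀)/L) (x₀ the left endpoint), so the inequality holds for all u iff (1−α)(π/L)² ≥ α − c, i.e. α ≤ ((π/L)² + c)/((π/L)² + 1) = (1 + c(L/π)²)/(1 + (L/π)²). With (π/L)² = 1 and c = 3/4, the largest admissible constant is α = ((π/L)² + c)/((π/L)² + 1).
Simplifying, α = 7/8.


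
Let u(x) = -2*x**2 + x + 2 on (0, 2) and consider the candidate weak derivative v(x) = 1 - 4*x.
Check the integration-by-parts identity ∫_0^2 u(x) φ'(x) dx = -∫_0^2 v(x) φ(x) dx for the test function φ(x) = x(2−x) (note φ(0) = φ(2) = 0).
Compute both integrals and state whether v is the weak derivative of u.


LHS = 4, RHS = 4. Yes, v = u' weakly.

u(x) = -2*x**2 + x + 2, classical derivative u'(x) = 1 - 4*x.
φ(x) = x(2−x), so φ'(x) = 2 - 2*x.
Note φ(0) = φ(2) = 0, so the boundary term u·φ vanishes.
LHS = ∫_0^2 u(x) φ'(x) dx = ∫_0^2 (4*x^3 - 6*x^2 - 2*x + 4) dx. Term by term:
  ∫_0^2 4*x^3 dx = 16;  ∫_0^2 -6*x^2 dx = -16;  ∫_0^2 -2*x dx = -4;
  ∫_0^2 4 dx = 8.
Sum: 16 − 16 − 4 + 8 = 4.
So LHS = 4.
∫_0^2 v(x) φ(x) dx = ∫_0^2 (4*x^3 - 9*x^2 + 2*x) dx. Term by term:
  ∫_0^2 4*x^3 dx = 16;  ∫_0^2 -9*x^2 dx = -24;  ∫_0^2 2*x dx = 4.
Sum: 16 − 24 + 4 = -4.
So RHS = -∫_0^2 v(x) φ(x) dx = 4.
LHS = RHS, so the identity holds for this test φ.
Moreover u is smooth here and v(x) = u'(x) = 1 - 4*x pointwise, so the identity holds for every test function. Hence v is the weak derivative of u.


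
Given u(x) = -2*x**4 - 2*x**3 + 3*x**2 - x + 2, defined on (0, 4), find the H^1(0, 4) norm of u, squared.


||u||_{H^1}^2 = 3227764/9

The H^1 norm (squared) on an interval (0, L) is
  ||u||_{H^1}^2 = ∫_0^L u(x)^2 dx + ∫_0^L u'(x)^2 dx.
Compute u'(x) = -8*x**3 - 6*x**2 + 6*x - 1.
Then u(x)^2 = 4*x**8 + 8*x**7 - 8*x**6 - 8*x**5 + 5*x**4 - 14*x**3 + 13*x**2 - 4*x + 4 and u'(x)^2 = 64*x**6 + 96*x**5 - 60*x**4 - 56*x**3 + 48*x**2 - 12*x + 1.
Integrate each monomial from 0 to 4 using ∫_0^4 c·x^n dx = c·4^(n+1)/(n+1):
  ∫_0^4 u(x)^2 dx = ∫_0^4 (4*x^8 + 8*x^7 - 8*x^6 - 8*x^5 + 5*x^4 - 14*x^3 + 13*x^2 - 4*x + 4) dx. Term by term:
    ∫_0^4 4*x^8 dx = 1048576/9;  ∫_0^4 8*x^7 dx = 65536;  ∫_0^4 -8*x^6 dx = -131072/7;
    ∫_0^4 -8*x^5 dx = -16384/3;  ∫_0^4 5*x^4 dx = 1024;  ∫_0^4 -14*x^3 dx = -896;
    ∫_0^4 13*x^2 dx = 832/3;  ∫_0^4 -4*x dx = -32;  ∫_0^4 4 dx = 16.
  Sum: 1048576/9 + 65536 − 131072/7 − 16384/3 + 1024 − 896 + 832/3 − 32 + 16 = 9969616/63.
  ∫_0^4 u'(x)^2 dx = ∫_0^4 (64*x^6 + 96*x^5 - 60*x^4 - 56*x^3 + 48*x^2 - 12*x + 1) dx. Term by term:
    ∫_0^4 64*x^6 dx = 1048576/7;  ∫_0^4 96*x^5 dx = 65536;  ∫_0^4 -60*x^4 dx = -12288;
    ∫_0^4 -56*x^3 dx = -3584;  ∫_0^4 48*x^2 dx = 1024;  ∫_0^4 -12*x dx = -96;
    ∫_0^4 1 dx = 4.
  Sum: 1048576/7 + 65536 − 12288 − 3584 + 1024 − 96 + 4 = 1402748/7.
Adding: ||u||_{H^1}^2 = 9969616/63 + 1402748/7 = 3227764/9.


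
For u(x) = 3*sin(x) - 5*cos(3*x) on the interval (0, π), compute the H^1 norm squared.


||u||_{H^1(0,π)}^2 = 134*π

u'(x) = 15*sin(3*x) + 3*cos(x).
Expand u² and (u')² and integrate term by term on (0, π), using: for integers n ≥ 1, ∫_0^π sin²(nx) dx = ∫_0^π cos²(nx) dx = π/2; for n ≠ n', ∫_0^π sin(nx)sin(n'x) dx = ∫_0^π cos(nx)cos(n'x) dx = 0; and by product-to-sum, ∫_0^π sin(nx)cos(n'x) dx = ½∫_0^π [sin((n+n')x) + sin((n−n')x)] dx, which is 0 when n+n' is even and 2n/(n²−n'²) when n+n' is odd (it need not vanish on (0, π)).
  u² squared terms: (-5)²·∫cos(3x)² dx = 25·π/2 = 25*π/2;  (3)²·∫sin(x)² dx = 9·π/2 = 9*π/2.
  u² cross terms: 2·(-5)·(3)·∫cos(3x)·sin(x) dx = -30·(0) = 0.
  So ∫_0^π u² dx = 25*π/2 + 9*π/2 + 0 = 17*π.
  (u')² squared terms: (3)²·∫cos(x)² dx = 9·π/2 = 9*π/2;  (15)²·∫sin(3x)² dx = 225·π/2 = 225*π/2.
  (u')² cross terms: 2·(3)·(15)·∫cos(x)·sin(3x) dx = 90·(0) = 0.
  So ∫_0^π (u')² dx = 9*π/2 + 225*π/2 + 0 = 117*π.
||u||_{H^1}^2 = (17*π) + (117*π) = 134*π.


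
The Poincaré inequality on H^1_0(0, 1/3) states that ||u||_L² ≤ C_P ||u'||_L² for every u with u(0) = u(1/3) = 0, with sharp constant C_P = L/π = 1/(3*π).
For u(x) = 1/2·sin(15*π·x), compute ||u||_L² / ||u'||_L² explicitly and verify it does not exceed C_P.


||u||_L² / ||u'||_L² = 1/(15*π) < C_P = 1/(3*π).

u(x) = 1/2·sin(15*π·x), so u'(x) = 15*π*cos(15*π*x)/2.
Writing u(x) = A·sin(kπx/L) with A = 1/2 and k = 5, use ∫_0^L sin²(kπx/L) dx = L/2 and ∫_0^L cos²(kπx/L) dx = L/2.
u² = 1/4·sin²(15*π·x) and (u')² = 225*π^2/4·cos²(15*π·x), and each of sin², cos² integrates to L/2 = 1/6 over (0, 1/3).
∫_0^1/3 u² dx = 1/24, so ||u||_L² = sqrt(6)/12.
∫_0^1/3 (u')² dx = 75*π^2/8, so ||u'||_L² = 5*sqrt(6)*π/4.
Ratio ||u||_L² / ||u'||_L² = 1/(15*π).
Sharp Poincaré constant on H^1_0(0, 1/3) is C_P = L/π = 1/(3*π), achieved by sin(3*π·x).
This is the k = 5 harmonic; the ratio L/(kπ) is strictly less than C_P = L/π, consistent with the sharp inequality ||u||_L² ≤ C_P ||u'||_L².


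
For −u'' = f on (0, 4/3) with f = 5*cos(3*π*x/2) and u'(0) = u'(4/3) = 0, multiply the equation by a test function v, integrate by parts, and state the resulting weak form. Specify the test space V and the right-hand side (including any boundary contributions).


V = H^1(0, 4/3) (no boundary constraint on v; u is determined up to an additive constant); weak form: ∫_0^4/3 u'v' dx = ∫_0^4/3 (5*cos(3*π*x/2)) v dx for all v ∈ V.

Multiply both sides by a test function v and integrate from 0 to 4/3:
  ∫_0^4/3 −u''(x) v(x) dx = ∫_0^4/3 f(x) v(x) dx.
Integrate the LHS by parts once:
  ∫_0^4/3 −u'' v dx = −[u'(x) v(x)]_0^4/3 + ∫_0^4/3 u'(x) v'(x) dx.
Thus ∫_0^4/3 u'(x) v'(x) dx = ∫_0^4/3 f(x) v(x) dx + [u'(x) v(x)]_0^4/3.
Choose V so that boundary terms are either known or forced to vanish.
u has homogeneous Neumann: u'(0) = u'(4/3) = 0. So [u' v]_0^4/3 = 0·v(4/3) − 0·v(0) = 0 for any v; take V = H^1(0, 4/3).
Weak formulation: find u (satisfying any essential BC) such that ∫_0^4/3 u'(x) v'(x) dx = ∫_0^4/3 f v dx for all v ∈ V (homogeneous Neumann, so boundary terms vanish).
Substituting f(x) = 5*cos(3*π*x/2), the right-hand side is ∫_0^4/3 (5*cos(3*π*x/2)) v dx.
Compatibility check (pure Neumann): taking v ≡ 1 ∈ V gives 0 = ∫_0^4/3 f dx + (0) − (0), i.e. ∫_0^4/3 f dx must equal u'(0) − u'(4/3) = 0. Indeed ∫_0^4/3 (5*cos(3*π*x/2)) dx = 0, so the data are compatible. The solution is then unique only up to an additive constant (fix it e.g. by requiring ∫_0^4/3 u dx = 0).


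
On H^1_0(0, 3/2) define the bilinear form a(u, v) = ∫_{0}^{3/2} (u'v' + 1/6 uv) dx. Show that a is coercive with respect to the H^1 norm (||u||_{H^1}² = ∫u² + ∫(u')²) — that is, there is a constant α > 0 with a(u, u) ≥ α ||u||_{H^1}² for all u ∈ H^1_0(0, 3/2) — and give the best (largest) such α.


α = (3 + 8*π^2)/(2*(9 + 4*π^2))

Coercivity of a(·,·) on H^1_0(0, 3/2) means a(u, u) ≥ α ||u||_{H^1}² for every u ∈ H^1_0.
The interval has length L = 3/2, and Poincaré/coercivity depend only on L. Here a(u, u) = ∫(u')² + (1/6)·∫u².
Here 0 < c = 1/6 < 1. The condition a(u,u) ≥ α||u||_{H^1}² reads (1−α)∫(u')² ≥ (α−c)∫u². Any admissible α is ≤ 1 (rapidly oscillating u have ∫u²/∫(u')² → 0), and α = 1 would force 0 ≥ (1−c)∫u², impossible since c < 1; so 1−α > 0. By the sharp Poincaré inequality on H^1_0 of an interval of length L, ∫(u')² ≥ (π/L)²∫u² with equality for the first sine mode sin(π(x−x₀)/L) (x₀ the left endpoint), so the inequality holds for all u iff (1−α)(π/L)² ≥ α − c, i.e. α ≤ ((π/L)² + c)/((π/L)² + 1) = (1 + c(L/π)²)/(1 + (L/π)²). With (π/L)² = 4*π^2/9 and c = 1/6, the largest admissible constant is α = ((π/L)² + c)/((π/L)² + 1).
Simplifying, α = (3 + 8*π^2)/(2*(9 + 4*π^2)).


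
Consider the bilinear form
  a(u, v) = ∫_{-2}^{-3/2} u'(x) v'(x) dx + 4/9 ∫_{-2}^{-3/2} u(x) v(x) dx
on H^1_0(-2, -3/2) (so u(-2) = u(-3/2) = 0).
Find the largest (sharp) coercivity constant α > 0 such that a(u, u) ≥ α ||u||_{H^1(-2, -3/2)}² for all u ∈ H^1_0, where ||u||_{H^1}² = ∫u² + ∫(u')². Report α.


α = 4*(1 + 9*π^2)/(9*(1 + 4*π^2))

Coercivity of a(·,·) on H^1_0(-2, -3/2) means a(u, u) ≥ α ||u||_{H^1}² for every u ∈ H^1_0.
The interval has length L = 1/2, and Poincaré/coercivity depend only on L. Here a(u, u) = ∫(u')² + (4/9)·∫u².
Here 0 < c = 4/9 < 1. The condition a(u,u) ≥ α||u||_{H^1}² reads (1−α)∫(u')² ≥ (α−c)∫u². Any admissible α is ≤ 1 (rapidly oscillating u have ∫u²/∫(u')² → 0), and α = 1 would force 0 ≥ (1−c)∫u², impossible since c < 1; so 1−α > 0. By the sharp Poincaré inequality on H^1_0 of an interval of length L, ∫(u')² ≥ (π/L)²∫u² with equality for the first sine mode sin(π(x−x₀)/L) (x₀ the left endpoint), so the inequality holds for all u iff (1−α)(π/L)² ≥ α − c, i.e. α ≤ ((π/L)² + c)/((π/L)² + 1) = (1 + c(L/π)²)/(1 + (L/π)²). With (π/L)² = 4*π^2 and c = 4/9, the largest admissible constant is α = ((π/L)² + c)/((π/L)² + 1).
Simplifying, α = 4*(1 + 9*π^2)/(9*(1 + 4*π^2)).


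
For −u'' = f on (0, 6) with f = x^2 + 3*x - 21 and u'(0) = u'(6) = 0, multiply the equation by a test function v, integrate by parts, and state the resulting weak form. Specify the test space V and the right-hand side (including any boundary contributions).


V = H^1(0, 6) (no boundary constraint on v; u is determined up to an additive constant); weak form: ∫_0^6 u'v' dx = ∫_0^6 (x^2 + 3*x - 21) v dx for all v ∈ V.

Multiply both sides by a test function v and integrate from 0 to 6:
  ∫_0^6 −u''(x) v(x) dx = ∫_0^6 f(x) v(x) dx.
Integrate the LHS by parts once:
  ∫_0^6 −u'' v dx = −[u'(x) v(x)]_0^6 + ∫_0^6 u'(x) v'(x) dx.
Thus ∫_0^6 u'(x) v'(x) dx = ∫_0^6 f(x) v(x) dx + [u'(x) v(x)]_0^6.
Choose V so that boundary terms are either known or forced to vanish.
u has homogeneous Neumann: u'(0) = u'(6) = 0. So [u' v]_0^6 = 0·v(6) − 0·v(0) = 0 for any v; take V = H^1(0, 6).
Weak formulation: find u (satisfying any essential BC) such that ∫_0^6 u'(x) v'(x) dx = ∫_0^6 f v dx for all v ∈ V (homogeneous Neumann, so boundary terms vanish).
Substituting f(x) = x^2 + 3*x - 21, the right-hand side is ∫_0^6 (x^2 + 3*x - 21) v dx.
Compatibility check (pure Neumann): taking v ≡ 1 ∈ V gives 0 = ∫_0^6 f dx + (0) − (0), i.e. ∫_0^6 f dx must equal u'(0) − u'(6) = 0. Indeed ∫_0^6 (x^2 + 3*x - 21) dx = 0, so the data are compatible. The solution is then unique only up to an additive constant (fix it e.g. by requiring ∫_0^6 u dx = 0).


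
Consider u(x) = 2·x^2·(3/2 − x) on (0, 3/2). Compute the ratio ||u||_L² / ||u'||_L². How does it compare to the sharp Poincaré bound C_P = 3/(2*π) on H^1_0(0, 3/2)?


||u||_L² / ||u'||_L² = 3*sqrt(14)/28 < C_P = 3/(2*π).

u(x) = 2·x^2·(3/2 − x), so u'(x) = 6*x*(1 - x).
u(x) = 2·x^2·(3/2 − x) vanishes at x = 0 and x = 3/2, so u ∈ H^1_0(0, 3/2). Differentiate via the product rule and integrate the resulting polynomials term by term.
  ∫_0^3/2 u² dx = ∫_0^3/2 (4*x^6 - 12*x^5 + 9*x^4) dx. Term by term:
    ∫_0^3/2 4*x^6 dx = 2187/224;  ∫_0^3/2 -12*x^5 dx = -729/32;  ∫_0^3/2 9*x^4 dx = 2187/160.
  Sum: 2187/224 − 729/32 + 2187/160 = 729/1120.
  ∫_0^3/2 (u')² dx = ∫_0^3/2 (36*x^4 - 72*x^3 + 36*x^2) dx. Term by term:
    ∫_0^3/2 36*x^4 dx = 2187/40;  ∫_0^3/2 -72*x^3 dx = -729/8;  ∫_0^3/2 36*x^2 dx = 81/2.
  Sum: 2187/40 − 729/8 + 81/2 = 81/20.
∫_0^3/2 u² dx = 729/1120, so ||u||_L² = 27*sqrt(70)/280.
∫_0^3/2 (u')² dx = 81/20, so ||u'||_L² = 9*sqrt(5)/10.
Ratio ||u||_L² / ||u'||_L² = 3*sqrt(14)/28.
Sharp Poincaré constant on H^1_0(0, 3/2) is C_P = L/π = 3/(2*π), achieved by sin(2*π/3·x).
A polynomial bump cannot attain the sharp Poincaré constant (only the first sine eigenfunction does), so the ratio is strictly less than C_P, consistent with ||u||_L² ≤ C_P ||u'||_L².


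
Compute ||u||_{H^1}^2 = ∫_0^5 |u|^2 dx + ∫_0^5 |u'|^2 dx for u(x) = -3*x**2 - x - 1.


||u||_{H^1}^2 = 51235/6

The H^1 norm (squared) on an interval (0, L) is
  ||u||_{H^1}^2 = ∫_0^L u(x)^2 dx + ∫_0^L u'(x)^2 dx.
Compute u'(x) = -6*x - 1.
Then u(x)^2 = 9*x**4 + 6*x**3 + 7*x**2 + 2*x + 1 and u'(x)^2 = 36*x**2 + 12*x + 1.
Integrate each monomial from 0 to 5 using ∫_0^5 c·x^n dx = c·5^(n+1)/(n+1):
  ∫_0^5 u(x)^2 dx = ∫_0^5 (9*x^4 + 6*x^3 + 7*x^2 + 2*x + 1) dx. Term by term:
    ∫_0^5 9*x^4 dx = 5625;  ∫_0^5 6*x^3 dx = 1875/2;  ∫_0^5 7*x^2 dx = 875/3;
    ∫_0^5 2*x dx = 25;  ∫_0^5 1 dx = 5.
  Sum: 5625 + 1875/2 + 875/3 + 25 + 5 = 41305/6.
  ∫_0^5 u'(x)^2 dx = ∫_0^5 (36*x^2 + 12*x + 1) dx. Term by term:
    ∫_0^5 36*x^2 dx = 1500;  ∫_0^5 12*x dx = 150;  ∫_0^5 1 dx = 5.
  Sum: 1500 + 150 + 5 = 1655.
Adding: ||u||_{H^1}^2 = 41305/6 + 1655 = 51235/6.


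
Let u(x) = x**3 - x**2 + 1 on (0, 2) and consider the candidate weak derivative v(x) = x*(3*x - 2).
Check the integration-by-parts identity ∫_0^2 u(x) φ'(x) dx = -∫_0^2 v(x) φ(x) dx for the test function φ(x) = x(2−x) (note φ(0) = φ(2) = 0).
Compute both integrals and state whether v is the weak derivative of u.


LHS = -32/15, RHS = -32/15. Yes, v = u' weakly.

u(x) = x**3 - x**2 + 1, classical derivative u'(x) = 3*x**2 - 2*x.
φ(x) = x(2−x), so φ'(x) = 2 - 2*x.
Note φ(0) = φ(2) = 0, so the boundary term u·φ vanishes.
LHS = ∫_0^2 u(x) φ'(x) dx = ∫_0^2 (-2*x^4 + 4*x^3 - 2*x^2 - 2*x + 2) dx. Term by term:
  ∫_0^2 -2*x^4 dx = -64/5;  ∫_0^2 4*x^3 dx = 16;  ∫_0^2 -2*x^2 dx = -16/3;
  ∫_0^2 -2*x dx = -4;  ∫_0^2 2 dx = 4.
Sum: -64/5 + 16 − 16/3 − 4 + 4 = -32/15.
So LHS = -32/15.
∫_0^2 v(x) φ(x) dx = ∫_0^2 (-3*x^4 + 8*x^3 - 4*x^2) dx. Term by term:
  ∫_0^2 -3*x^4 dx = -96/5;  ∫_0^2 8*x^3 dx = 32;  ∫_0^2 -4*x^2 dx = -32/3.
Sum: -96/5 + 32 − 32/3 = 32/15.
So RHS = -∫_0^2 v(x) φ(x) dx = -32/15.
LHS = RHS, so the identity holds for this test φ.
Moreover u is smooth here and v(x) = u'(x) = 3*x**2 - 2*x pointwise, so the identity holds for every test function. Hence v is the weak derivative of u.


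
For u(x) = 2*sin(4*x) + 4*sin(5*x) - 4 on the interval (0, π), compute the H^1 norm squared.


||u||_{H^1(0,π)}^2 = -64/5 + 258*π

u'(x) = 8*cos(4*x) + 20*cos(5*x).
Expand u² and (u')² and integrate term by term on (0, π), using: for integers n ≥ 1, ∫_0^π sin²(nx) dx = ∫_0^π cos²(nx) dx = π/2; for n ≠ n', ∫_0^π sin(nx)sin(n'x) dx = ∫_0^π cos(nx)cos(n'x) dx = 0; and by product-to-sum, ∫_0^π sin(nx)cos(n'x) dx = ½∫_0^π [sin((n+n')x) + sin((n−n')x)] dx, which is 0 when n+n' is even and 2n/(n²−n'²) when n+n' is odd (it need not vanish on (0, π)). For the constant mode: ∫_0^π 1 dx = π, ∫_0^π cos(nx) dx = 0, ∫_0^π sin(nx) dx = (1−(−1)^n)/n.
  u² squared terms: (-4)²·∫1 dx = 16·π = 16*π;  (2)²·∫sin(4x)² dx = 4·π/2 = 2*π;  (4)²·∫sin(5x)² dx = 16·π/2 = 8*π.
  u² cross terms: 2·(-4)·(2)·∫1·sin(4x) dx = -16·(0) = 0;  2·(-4)·(4)·∫1·sin(5x) dx = -32·(2/5) = -64/5;  2·(2)·(4)·∫sin(4x)·sin(5x) dx = 16·(0) = 0.
  So ∫_0^π u² dx = 16*π + 2*π + 8*π + 0 − 64/5 + 0 = -64/5 + 26*π.
  (u')² squared terms: (8)²·∫cos(4x)² dx = 64·π/2 = 32*π;  (20)²·∫cos(5x)² dx = 400·π/2 = 200*π.
  (u')² cross terms: 2·(8)·(20)·∫cos(4x)·cos(5x) dx = 320·(0) = 0.
  So ∫_0^π (u')² dx = 32*π + 200*π + 0 = 232*π.
||u||_{H^1}^2 = (-64/5 + 26*π) + (232*π) = -64/5 + 258*π.


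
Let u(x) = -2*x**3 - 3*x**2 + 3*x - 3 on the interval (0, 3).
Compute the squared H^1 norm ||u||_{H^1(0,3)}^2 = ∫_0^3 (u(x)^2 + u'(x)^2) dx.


||u||_{H^1}^2 = 399141/70

The H^1 norm (squared) on an interval (0, L) is
  ||u||_{H^1}^2 = ∫_0^L u(x)^2 dx + ∫_0^L u'(x)^2 dx.
Compute u'(x) = -6*x**2 - 6*x + 3.
Then u(x)^2 = 4*x**6 + 12*x**5 - 3*x**4 - 6*x**3 + 27*x**2 - 18*x + 9 and u'(x)^2 = 36*x**4 + 72*x**3 - 36*x + 9.
Integrate each monomial from 0 to 3 using ∫_0^3 c·x^n dx = c·3^(n+1)/(n+1):
  ∫_0^3 u(x)^2 dx = ∫_0^3 (4*x^6 + 12*x^5 - 3*x^4 - 6*x^3 + 27*x^2 - 18*x + 9) dx. Term by term:
    ∫_0^3 4*x^6 dx = 8748/7;  ∫_0^3 12*x^5 dx = 1458;  ∫_0^3 -3*x^4 dx = -729/5;
    ∫_0^3 -6*x^3 dx = -243/2;  ∫_0^3 27*x^2 dx = 243;  ∫_0^3 -18*x dx = -81;
    ∫_0^3 9 dx = 27.
  Sum: 8748/7 + 1458 − 729/5 − 243/2 + 243 − 81 + 27 = 184059/70.
  ∫_0^3 u'(x)^2 dx = ∫_0^3 (36*x^4 + 72*x^3 - 36*x + 9) dx. Term by term:
    ∫_0^3 36*x^4 dx = 8748/5;  ∫_0^3 72*x^3 dx = 1458;  ∫_0^3 -36*x dx = -162;
    ∫_0^3 9 dx = 27.
  Sum: 8748/5 + 1458 − 162 + 27 = 15363/5.
Adding: ||u||_{H^1}^2 = 184059/70 + 15363/5 = 399141/70.


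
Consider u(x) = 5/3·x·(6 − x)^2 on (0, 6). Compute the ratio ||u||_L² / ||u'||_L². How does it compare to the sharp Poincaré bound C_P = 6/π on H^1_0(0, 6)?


||u||_L² / ||u'||_L² = 3*sqrt(14)/7 < C_P = 6/π.

u(x) = 5/3·x·(6 − x)^2, so u'(x) = 5*(x - 6)*(x - 2).
u(x) = 5/3·x·(6 − x)^2 vanishes at x = 0 and x = 6, so u ∈ H^1_0(0, 6). Differentiate via the product rule and integrate the resulting polynomials term by term.
  ∫_0^6 u² dx = ∫_0^6 (25*x^6/9 - 200*x^5/3 + 600*x^4 - 2400*x^3 + 3600*x^2) dx. Term by term:
    ∫_0^6 25*x^6/9 dx = 777600/7;  ∫_0^6 -200*x^5/3 dx = -518400;  ∫_0^6 600*x^4 dx = 933120;
    ∫_0^6 -2400*x^3 dx = -777600;  ∫_0^6 3600*x^2 dx = 259200.
  Sum: 777600/7 − 518400 + 933120 − 777600 + 259200 = 51840/7.
  ∫_0^6 (u')² dx = ∫_0^6 (25*x^4 - 400*x^3 + 2200*x^2 - 4800*x + 3600) dx. Term by term:
    ∫_0^6 25*x^4 dx = 38880;  ∫_0^6 -400*x^3 dx = -129600;  ∫_0^6 2200*x^2 dx = 158400;
    ∫_0^6 -4800*x dx = -86400;  ∫_0^6 3600 dx = 21600.
  Sum: 38880 − 129600 + 158400 − 86400 + 21600 = 2880.
∫_0^6 u² dx = 51840/7, so ||u||_L² = 72*sqrt(70)/7.
∫_0^6 (u')² dx = 2880, so ||u'||_L² = 24*sqrt(5).
Ratio ||u||_L² / ||u'||_L² = 3*sqrt(14)/7.
Sharp Poincaré constant on H^1_0(0, 6) is C_P = L/π = 6/π, achieved by sin(π/6·x).
A polynomial bump cannot attain the sharp Poincaré constant (only the first sine eigenfunction does), so the ratio is strictly less than C_P, consistent with ||u||_L² ≤ C_P ||u'||_L².


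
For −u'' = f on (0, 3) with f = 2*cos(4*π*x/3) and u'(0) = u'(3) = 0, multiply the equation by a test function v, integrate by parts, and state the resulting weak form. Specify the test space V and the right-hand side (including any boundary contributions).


V = H^1(0, 3) (no boundary constraint on v; u is determined up to an additive constant); weak form: ∫_0^3 u'v' dx = ∫_0^3 (2*cos(4*π*x/3)) v dx for all v ∈ V.

Multiply both sides by a test function v and integrate from 0 to 3:
  ∫_0^3 −u''(x) v(x) dx = ∫_0^3 f(x) v(x) dx.
Integrate the LHS by parts once:
  ∫_0^3 −u'' v dx = −[u'(x) v(x)]_0^3 + ∫_0^3 u'(x) v'(x) dx.
Thus ∫_0^3 u'(x) v'(x) dx = ∫_0^3 f(x) v(x) dx + [u'(x) v(x)]_0^3.
Choose V so that boundary terms are either known or forced to vanish.
u has homogeneous Neumann: u'(0) = u'(3) = 0. So [u' v]_0^3 = 0·v(3) − 0·v(0) = 0 for any v; take V = H^1(0, 3).
Weak formulation: find u (satisfying any essential BC) such that ∫_0^3 u'(x) v'(x) dx = ∫_0^3 f v dx for all v ∈ V (homogeneous Neumann, so boundary terms vanish).
Substituting f(x) = 2*cos(4*π*x/3), the right-hand side is ∫_0^3 (2*cos(4*π*x/3)) v dx.
Compatibility check (pure Neumann): taking v ≡ 1 ∈ V gives 0 = ∫_0^3 f dx + (0) − (0), i.e. ∫_0^3 f dx must equal u'(0) − u'(3) = 0. Indeed ∫_0^3 (2*cos(4*π*x/3)) dx = 0, so the data are compatible. The solution is then unique only up to an additive constant (fix it e.g. by requiring ∫_0^3 u dx = 0).


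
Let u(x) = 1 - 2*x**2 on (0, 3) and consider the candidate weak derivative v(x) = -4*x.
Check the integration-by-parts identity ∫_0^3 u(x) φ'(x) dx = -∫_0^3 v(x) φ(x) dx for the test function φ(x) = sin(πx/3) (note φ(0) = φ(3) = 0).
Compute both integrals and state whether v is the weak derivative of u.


LHS = 36/π, RHS = 36/π. Yes, v = u' weakly.

u(x) = 1 - 2*x**2, classical derivative u'(x) = -4*x.
φ(x) = sin(πx/3), so φ'(x) = π*cos(π*x/3)/3.
Note φ(0) = φ(3) = 0, so the boundary term u·φ vanishes.
LHS = ∫_0^3 u(x) φ'(x) dx = ∫_0^3 (-2*π*x^2*cos(π*x/3)/3 + π*cos(π*x/3)/3) dx. Term by term:
  ∫_0^3 π*cos(π*x/3)/3 dx = 0;  ∫_0^3 -2*π*x^2*cos(π*x/3)/3 dx = 36/π.
Sum: 0 + 36/π = 36/π.
So LHS = 36/π.
∫_0^3 v(x) φ(x) dx = ∫_0^3 (-4*x*sin(π*x/3)) dx. Term by term:
  ∫_0^3 -4*x*sin(π*x/3) dx = -36/π.
So RHS = -∫_0^3 v(x) φ(x) dx = 36/π.
LHS = RHS, so the identity holds for this test φ.
Moreover u is smooth here and v(x) = u'(x) = -4*x pointwise, so the identity holds for every test function. Hence v is the weak derivative of u.


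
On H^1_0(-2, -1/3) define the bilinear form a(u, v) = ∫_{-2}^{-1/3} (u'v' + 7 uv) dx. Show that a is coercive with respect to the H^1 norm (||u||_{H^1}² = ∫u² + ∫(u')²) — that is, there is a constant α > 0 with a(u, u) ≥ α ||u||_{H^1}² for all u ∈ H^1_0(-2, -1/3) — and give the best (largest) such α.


α = 1

Coercivity of a(·,·) on H^1_0(-2, -1/3) means a(u, u) ≥ α ||u||_{H^1}² for every u ∈ H^1_0.
The interval has length L = 5/3, and Poincaré/coercivity depend only on L. Here a(u, u) = ∫(u')² + (7)·∫u².
Here c = 7 ≥ 1, so a(u,u) = ∫(u')² + c∫u² ≥ ∫(u')² + ∫u² = ||u||_{H^1}², i.e. α = 1 works. No larger α is possible: a(u,u) ≥ α||u||_{H^1}² means (1−α)∫(u')² ≥ (α−c)∫u², and for the modes u_n = sin(nπ(x−x₀)/L) (x₀ the left endpoint) one has ∫u_n²/∫(u_n')² = (L/(nπ))² → 0, so a(u_n,u_n)/||u_n||_{H^1}² → 1. Hence the optimal constant is α = 1.
Therefore α = 1.


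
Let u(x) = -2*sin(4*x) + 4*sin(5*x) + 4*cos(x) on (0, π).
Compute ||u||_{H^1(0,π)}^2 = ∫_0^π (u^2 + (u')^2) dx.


||u||_{H^1(0,π)}^2 = -256/15 + 258*π

u'(x) = -4*sin(x) - 8*cos(4*x) + 20*cos(5*x).
Expand u² and (u')² and integrate term by term on (0, π), using: for integers n ≥ 1, ∫_0^π sin²(nx) dx = ∫_0^π cos²(nx) dx = π/2; for n ≠ n', ∫_0^π sin(nx)sin(n'x) dx = ∫_0^π cos(nx)cos(n'x) dx = 0; and by product-to-sum, ∫_0^π sin(nx)cos(n'x) dx = ½∫_0^π [sin((n+n')x) + sin((n−n')x)] dx, which is 0 when n+n' is even and 2n/(n²−n'²) when n+n' is odd (it need not vanish on (0, π)).
  u² squared terms: (-2)²·∫sin(4x)² dx = 4·π/2 = 2*π;  (4)²·∫cos(x)² dx = 16·π/2 = 8*π;  (4)²·∫sin(5x)² dx = 16·π/2 = 8*π.
  u² cross terms: 2·(-2)·(4)·∫sin(4x)·cos(x) dx = -16·(8/15) = -128/15;  2·(-2)·(4)·∫sin(4x)·sin(5x) dx = -16·(0) = 0;  2·(4)·(4)·∫cos(x)·sin(5x) dx = 32·(0) = 0.
  So ∫_0^π u² dx = 2*π + 8*π + 8*π − 128/15 + 0 + 0 = -128/15 + 18*π.
  (u')² squared terms: (-8)²·∫cos(4x)² dx = 64·π/2 = 32*π;  (-4)²·∫sin(x)² dx = 16·π/2 = 8*π;  (20)²·∫cos(5x)² dx = 400·π/2 = 200*π.
  (u')² cross terms: 2·(-8)·(-4)·∫cos(4x)·sin(x) dx = 64·(-2/15) = -128/15;  2·(-8)·(20)·∫cos(4x)·cos(5x) dx = -320·(0) = 0;  2·(-4)·(20)·∫sin(x)·cos(5x) dx = -160·(0) = 0.
  So ∫_0^π (u')² dx = 32*π + 8*π + 200*π − 128/15 + 0 + 0 = -128/15 + 240*π.
||u||_{H^1}^2 = (-128/15 + 18*π) + (-128/15 + 240*π) = -256/15 + 258*π.
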